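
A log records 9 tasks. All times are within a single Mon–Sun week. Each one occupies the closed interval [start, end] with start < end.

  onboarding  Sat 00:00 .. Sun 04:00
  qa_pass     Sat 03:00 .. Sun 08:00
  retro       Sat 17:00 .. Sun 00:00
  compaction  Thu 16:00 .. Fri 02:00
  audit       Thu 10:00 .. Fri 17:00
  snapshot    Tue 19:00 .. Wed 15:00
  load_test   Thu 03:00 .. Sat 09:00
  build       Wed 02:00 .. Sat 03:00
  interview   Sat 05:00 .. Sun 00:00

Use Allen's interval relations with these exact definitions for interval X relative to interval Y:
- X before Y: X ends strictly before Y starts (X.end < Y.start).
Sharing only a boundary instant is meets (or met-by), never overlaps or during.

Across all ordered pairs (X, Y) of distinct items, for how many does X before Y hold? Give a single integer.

Checking all 72 ordered pairs for relation 'before'; matching pairs in alphabetical order:
(audit, interview): audit before interview ✓
(audit, onboarding): audit before onboarding ✓
(audit, qa_pass): audit before qa_pass ✓
(audit, retro): audit before retro ✓
(build, interview): build before interview ✓
(build, retro): build before retro ✓
(compaction, interview): compaction before interview ✓
(compaction, onboarding): compaction before onboarding ✓
(compaction, qa_pass): compaction before qa_pass ✓
(compaction, retro): compaction before retro ✓
(load_test, retro): load_test before retro ✓
(snapshot, audit): snapshot before audit ✓
(snapshot, compaction): snapshot before compaction ✓
(snapshot, interview): snapshot before interview ✓
(snapshot, load_test): snapshot before load_test ✓
(snapshot, onboarding): snapshot before onboarding ✓
(snapshot, qa_pass): snapshot before qa_pass ✓
(snapshot, retro): snapshot before retro ✓
Count: 18.

18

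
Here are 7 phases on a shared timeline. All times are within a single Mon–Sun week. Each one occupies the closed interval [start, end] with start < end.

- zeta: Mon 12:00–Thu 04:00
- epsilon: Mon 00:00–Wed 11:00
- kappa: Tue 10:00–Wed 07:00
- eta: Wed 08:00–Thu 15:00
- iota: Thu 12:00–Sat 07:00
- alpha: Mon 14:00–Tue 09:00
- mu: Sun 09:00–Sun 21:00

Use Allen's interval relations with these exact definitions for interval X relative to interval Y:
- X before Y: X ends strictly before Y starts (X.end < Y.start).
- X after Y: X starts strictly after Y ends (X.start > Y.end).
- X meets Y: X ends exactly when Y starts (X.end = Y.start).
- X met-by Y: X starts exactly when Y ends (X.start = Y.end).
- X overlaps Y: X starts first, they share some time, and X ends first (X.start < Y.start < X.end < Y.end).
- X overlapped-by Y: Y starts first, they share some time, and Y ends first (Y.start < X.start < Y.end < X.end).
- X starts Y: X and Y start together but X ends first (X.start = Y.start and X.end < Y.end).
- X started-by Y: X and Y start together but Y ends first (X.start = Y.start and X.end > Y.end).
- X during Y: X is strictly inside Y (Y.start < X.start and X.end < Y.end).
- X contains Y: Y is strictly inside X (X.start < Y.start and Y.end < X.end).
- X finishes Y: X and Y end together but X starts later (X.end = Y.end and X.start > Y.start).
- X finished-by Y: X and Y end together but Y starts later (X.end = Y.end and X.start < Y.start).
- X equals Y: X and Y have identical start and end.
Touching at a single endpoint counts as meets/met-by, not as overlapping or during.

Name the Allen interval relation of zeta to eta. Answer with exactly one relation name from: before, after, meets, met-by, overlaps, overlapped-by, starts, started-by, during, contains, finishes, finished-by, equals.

zeta = [Mon 12:00, Thu 04:00]; eta = [Wed 08:00, Thu 15:00].
Compare endpoints: zeta.start < eta.start, zeta.start < eta.end, zeta.end > eta.start, zeta.end < eta.end.
That pattern is 'overlaps'.

overlaps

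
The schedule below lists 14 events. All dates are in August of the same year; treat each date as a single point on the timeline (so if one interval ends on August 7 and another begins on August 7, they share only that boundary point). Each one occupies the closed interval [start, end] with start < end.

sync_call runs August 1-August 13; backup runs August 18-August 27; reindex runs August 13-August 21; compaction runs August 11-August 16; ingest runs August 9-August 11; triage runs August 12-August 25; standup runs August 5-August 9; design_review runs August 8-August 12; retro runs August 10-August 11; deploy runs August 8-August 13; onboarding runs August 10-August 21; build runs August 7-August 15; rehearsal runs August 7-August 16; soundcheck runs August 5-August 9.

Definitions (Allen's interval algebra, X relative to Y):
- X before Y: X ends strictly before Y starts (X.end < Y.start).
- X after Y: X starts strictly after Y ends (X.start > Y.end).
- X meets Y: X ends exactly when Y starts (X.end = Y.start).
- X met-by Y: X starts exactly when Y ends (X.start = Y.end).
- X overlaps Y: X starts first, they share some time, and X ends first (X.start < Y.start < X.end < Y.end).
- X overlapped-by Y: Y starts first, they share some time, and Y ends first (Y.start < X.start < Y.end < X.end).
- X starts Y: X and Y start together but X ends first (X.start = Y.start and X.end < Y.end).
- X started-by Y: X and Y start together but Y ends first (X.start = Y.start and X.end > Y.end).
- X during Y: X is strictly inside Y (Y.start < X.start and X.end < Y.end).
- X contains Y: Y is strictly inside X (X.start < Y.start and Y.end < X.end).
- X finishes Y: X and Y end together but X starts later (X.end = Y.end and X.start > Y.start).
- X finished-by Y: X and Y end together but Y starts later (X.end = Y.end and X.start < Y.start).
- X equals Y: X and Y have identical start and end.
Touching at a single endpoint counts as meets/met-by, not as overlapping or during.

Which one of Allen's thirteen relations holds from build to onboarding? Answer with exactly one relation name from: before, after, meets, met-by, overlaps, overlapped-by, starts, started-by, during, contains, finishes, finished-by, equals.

build = [August 7, August 15]; onboarding = [August 10, August 21].
Compare endpoints: build.start < onboarding.start, build.start < onboarding.end, build.end > onboarding.start, build.end < onboarding.end.
That pattern is 'overlaps'.

overlaps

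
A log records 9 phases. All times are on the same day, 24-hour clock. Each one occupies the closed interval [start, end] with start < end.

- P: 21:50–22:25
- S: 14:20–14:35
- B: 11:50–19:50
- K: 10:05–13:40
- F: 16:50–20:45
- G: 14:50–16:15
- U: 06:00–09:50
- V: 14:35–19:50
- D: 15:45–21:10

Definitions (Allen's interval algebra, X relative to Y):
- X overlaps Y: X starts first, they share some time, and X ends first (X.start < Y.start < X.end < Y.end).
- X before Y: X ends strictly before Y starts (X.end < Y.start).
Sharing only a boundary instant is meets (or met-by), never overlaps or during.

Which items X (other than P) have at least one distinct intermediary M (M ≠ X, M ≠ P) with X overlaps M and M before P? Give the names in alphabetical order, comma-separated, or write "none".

B, G, K, V

Target P = [21:50, 22:25].
Intermediaries M with M before P: B, D, F, G, K, S, U, V.
Via B — items with X overlaps B: K.
Via D — items with X overlaps D: B, G, V.
Via F — items with X overlaps F: B, V.
Via G — items with X overlaps G: none.
Via K — items with X overlaps K: none.
Via S — items with X overlaps S: none.
Via U — items with X overlaps U: none.
Via V — items with X overlaps V: none.
Union: B, G, K, V.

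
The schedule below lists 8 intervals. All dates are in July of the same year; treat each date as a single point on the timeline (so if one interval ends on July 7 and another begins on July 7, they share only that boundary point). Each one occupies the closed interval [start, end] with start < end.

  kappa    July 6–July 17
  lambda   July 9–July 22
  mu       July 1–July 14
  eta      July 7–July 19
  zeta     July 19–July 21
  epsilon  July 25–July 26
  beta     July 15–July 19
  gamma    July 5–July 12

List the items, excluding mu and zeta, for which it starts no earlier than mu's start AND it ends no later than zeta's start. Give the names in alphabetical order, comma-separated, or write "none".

beta, eta, gamma, kappa

Conditions: its start is no earlier than mu's start (X.start >= July 1) AND its end is no later than zeta's start (X.end <= July 19).
beta: start July 15 >= July 1? ✓; end July 19 <= July 19? ✓ → yes.
epsilon: start July 25 >= July 1? ✓; end July 26 <= July 19? ✗ → no.
eta: start July 7 >= July 1? ✓; end July 19 <= July 19? ✓ → yes.
gamma: start July 5 >= July 1? ✓; end July 12 <= July 19? ✓ → yes.
kappa: start July 6 >= July 1? ✓; end July 17 <= July 19? ✓ → yes.
lambda: start July 9 >= July 1? ✓; end July 22 <= July 19? ✗ → no.
Result: beta, eta, gamma, kappa.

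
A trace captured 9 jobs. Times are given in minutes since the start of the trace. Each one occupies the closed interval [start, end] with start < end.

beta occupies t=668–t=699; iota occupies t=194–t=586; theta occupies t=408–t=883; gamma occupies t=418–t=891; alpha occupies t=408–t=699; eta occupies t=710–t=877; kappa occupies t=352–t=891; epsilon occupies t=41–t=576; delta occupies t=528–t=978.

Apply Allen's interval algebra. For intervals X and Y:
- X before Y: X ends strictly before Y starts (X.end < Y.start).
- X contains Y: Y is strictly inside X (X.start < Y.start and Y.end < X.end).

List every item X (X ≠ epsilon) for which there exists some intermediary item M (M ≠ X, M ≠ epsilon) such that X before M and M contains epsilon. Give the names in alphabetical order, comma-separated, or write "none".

none

Target epsilon = [t=41, t=576].
Intermediaries M with M contains epsilon: none.
Union: none.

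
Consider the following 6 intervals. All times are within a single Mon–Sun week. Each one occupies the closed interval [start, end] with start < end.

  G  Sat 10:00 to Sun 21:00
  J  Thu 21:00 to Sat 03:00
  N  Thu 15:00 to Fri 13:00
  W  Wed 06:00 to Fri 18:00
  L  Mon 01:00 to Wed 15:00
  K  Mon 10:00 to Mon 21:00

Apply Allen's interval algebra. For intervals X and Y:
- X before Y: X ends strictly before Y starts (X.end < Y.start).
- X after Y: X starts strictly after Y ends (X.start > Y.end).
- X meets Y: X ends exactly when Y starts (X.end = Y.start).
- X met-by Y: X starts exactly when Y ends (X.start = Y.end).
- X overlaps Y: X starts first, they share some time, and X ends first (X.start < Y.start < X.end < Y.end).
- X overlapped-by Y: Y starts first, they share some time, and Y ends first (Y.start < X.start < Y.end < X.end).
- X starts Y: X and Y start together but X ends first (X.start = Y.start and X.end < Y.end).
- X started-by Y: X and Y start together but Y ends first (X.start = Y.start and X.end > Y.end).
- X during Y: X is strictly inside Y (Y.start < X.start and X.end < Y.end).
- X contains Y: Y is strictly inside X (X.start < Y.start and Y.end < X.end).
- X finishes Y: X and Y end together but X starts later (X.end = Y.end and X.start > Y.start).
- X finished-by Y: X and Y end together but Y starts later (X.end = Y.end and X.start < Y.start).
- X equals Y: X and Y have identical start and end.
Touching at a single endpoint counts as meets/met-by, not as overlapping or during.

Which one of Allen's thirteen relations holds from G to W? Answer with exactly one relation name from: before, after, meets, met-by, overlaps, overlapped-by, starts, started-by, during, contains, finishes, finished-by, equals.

G = [Sat 10:00, Sun 21:00]; W = [Wed 06:00, Fri 18:00].
Compare endpoints: G.start > W.start, G.start > W.end, G.end > W.start, G.end > W.end.
That pattern is 'after'.

after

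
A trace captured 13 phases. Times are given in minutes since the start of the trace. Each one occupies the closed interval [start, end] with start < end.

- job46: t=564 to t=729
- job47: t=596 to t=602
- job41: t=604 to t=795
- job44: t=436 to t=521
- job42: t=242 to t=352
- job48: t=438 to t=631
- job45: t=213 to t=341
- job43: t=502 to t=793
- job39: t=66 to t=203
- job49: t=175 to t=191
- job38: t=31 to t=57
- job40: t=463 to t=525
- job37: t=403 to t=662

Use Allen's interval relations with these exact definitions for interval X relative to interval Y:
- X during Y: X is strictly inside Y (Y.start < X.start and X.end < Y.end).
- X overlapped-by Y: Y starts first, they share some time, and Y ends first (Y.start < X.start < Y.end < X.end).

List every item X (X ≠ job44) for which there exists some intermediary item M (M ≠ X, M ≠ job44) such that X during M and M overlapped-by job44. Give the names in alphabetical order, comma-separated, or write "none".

Target job44 = [t=436, t=521].
Intermediaries M with M overlapped-by job44: job40, job43, job48.
Via job40 — items with X during job40: none.
Via job43 — items with X during job43: job46, job47.
Via job48 — items with X during job48: job40, job47.
Union: job40, job46, job47.

job40, job46, job47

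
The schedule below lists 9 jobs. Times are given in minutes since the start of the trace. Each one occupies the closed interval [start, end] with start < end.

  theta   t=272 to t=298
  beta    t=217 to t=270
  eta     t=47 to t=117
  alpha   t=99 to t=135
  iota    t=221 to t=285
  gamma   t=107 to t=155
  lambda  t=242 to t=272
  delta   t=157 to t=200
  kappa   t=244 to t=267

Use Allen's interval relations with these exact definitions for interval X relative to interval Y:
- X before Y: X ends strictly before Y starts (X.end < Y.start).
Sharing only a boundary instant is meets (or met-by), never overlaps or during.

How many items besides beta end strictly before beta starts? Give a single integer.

4

Target beta = [t=217, t=270].
alpha [t=99, t=135] → before → counts.
delta [t=157, t=200] → before → counts.
eta [t=47, t=117] → before → counts.
gamma [t=107, t=155] → before → counts.
iota [t=221, t=285] → overlapped-by → no.
kappa [t=244, t=267] → during → no.
lambda [t=242, t=272] → overlapped-by → no.
theta [t=272, t=298] → after → no.
Total: 4.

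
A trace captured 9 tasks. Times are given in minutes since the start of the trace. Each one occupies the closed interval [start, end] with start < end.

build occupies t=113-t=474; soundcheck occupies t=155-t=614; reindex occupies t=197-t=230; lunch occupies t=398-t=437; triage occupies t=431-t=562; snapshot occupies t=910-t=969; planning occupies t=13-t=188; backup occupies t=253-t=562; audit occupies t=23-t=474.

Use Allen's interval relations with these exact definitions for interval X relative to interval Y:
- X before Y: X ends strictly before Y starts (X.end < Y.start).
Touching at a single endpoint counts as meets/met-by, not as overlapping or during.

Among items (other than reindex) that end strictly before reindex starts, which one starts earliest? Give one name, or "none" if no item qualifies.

planning

Target reindex = [t=197, t=230].
audit [t=23, t=474] → contains → excluded.
backup [t=253, t=562] → after → excluded.
build [t=113, t=474] → contains → excluded.
lunch [t=398, t=437] → after → excluded.
planning [t=13, t=188] → before → candidate.
snapshot [t=910, t=969] → after → excluded.
soundcheck [t=155, t=614] → contains → excluded.
triage [t=431, t=562] → after → excluded.
Among candidates, earliest start is t=13 → planning.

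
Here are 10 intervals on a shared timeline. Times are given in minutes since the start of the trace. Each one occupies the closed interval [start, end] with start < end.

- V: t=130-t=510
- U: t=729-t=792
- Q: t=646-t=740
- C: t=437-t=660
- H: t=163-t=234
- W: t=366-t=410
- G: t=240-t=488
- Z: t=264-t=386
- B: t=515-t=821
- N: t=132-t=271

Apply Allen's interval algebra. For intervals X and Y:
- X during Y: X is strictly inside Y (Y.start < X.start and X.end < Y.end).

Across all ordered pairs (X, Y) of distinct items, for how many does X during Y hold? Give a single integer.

Checking all 90 ordered pairs for relation 'during'; matching pairs in alphabetical order:
(G, V): G during V ✓
(H, N): H during N ✓
(H, V): H during V ✓
(N, V): N during V ✓
(Q, B): Q during B ✓
(U, B): U during B ✓
(W, G): W during G ✓
(W, V): W during V ✓
(Z, G): Z during G ✓
(Z, V): Z during V ✓
Count: 10.

10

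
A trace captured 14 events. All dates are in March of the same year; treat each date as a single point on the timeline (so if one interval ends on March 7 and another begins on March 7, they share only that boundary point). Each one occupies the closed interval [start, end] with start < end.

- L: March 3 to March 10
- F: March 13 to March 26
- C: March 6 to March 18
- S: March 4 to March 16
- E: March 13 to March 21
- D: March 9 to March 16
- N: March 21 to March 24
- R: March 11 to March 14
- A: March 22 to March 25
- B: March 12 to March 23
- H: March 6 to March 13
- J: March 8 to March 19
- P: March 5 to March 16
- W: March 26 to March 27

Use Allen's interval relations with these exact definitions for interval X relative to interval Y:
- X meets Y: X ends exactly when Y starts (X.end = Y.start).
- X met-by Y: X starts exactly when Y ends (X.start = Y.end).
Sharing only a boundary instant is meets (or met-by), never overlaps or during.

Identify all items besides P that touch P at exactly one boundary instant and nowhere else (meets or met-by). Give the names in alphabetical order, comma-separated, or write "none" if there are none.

none

Target P = [March 5, March 16].
A [March 22, March 25] → after → no.
B [March 12, March 23] → overlapped-by → no.
C [March 6, March 18] → overlapped-by → no.
D [March 9, March 16] → finishes → no.
E [March 13, March 21] → overlapped-by → no.
F [March 13, March 26] → overlapped-by → no.
H [March 6, March 13] → during → no.
J [March 8, March 19] → overlapped-by → no.
L [March 3, March 10] → overlaps → no.
N [March 21, March 24] → after → no.
R [March 11, March 14] → during → no.
S [March 4, March 16] → finished-by → no.
W [March 26, March 27] → after → no.
Result: none.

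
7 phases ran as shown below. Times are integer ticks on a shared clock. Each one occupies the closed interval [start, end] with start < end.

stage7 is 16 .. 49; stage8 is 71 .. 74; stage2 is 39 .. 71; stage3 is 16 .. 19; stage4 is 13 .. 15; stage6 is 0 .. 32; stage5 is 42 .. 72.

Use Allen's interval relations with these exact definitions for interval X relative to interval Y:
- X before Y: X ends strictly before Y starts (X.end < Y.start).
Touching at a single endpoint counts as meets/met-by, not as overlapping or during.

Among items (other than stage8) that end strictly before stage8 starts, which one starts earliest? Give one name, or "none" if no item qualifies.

stage6

Target stage8 = [71, 74].
stage2 [39, 71] → meets → excluded.
stage3 [16, 19] → before → candidate.
stage4 [13, 15] → before → candidate.
stage5 [42, 72] → overlaps → excluded.
stage6 [0, 32] → before → candidate.
stage7 [16, 49] → before → candidate.
Among candidates, earliest start is 0 → stage6.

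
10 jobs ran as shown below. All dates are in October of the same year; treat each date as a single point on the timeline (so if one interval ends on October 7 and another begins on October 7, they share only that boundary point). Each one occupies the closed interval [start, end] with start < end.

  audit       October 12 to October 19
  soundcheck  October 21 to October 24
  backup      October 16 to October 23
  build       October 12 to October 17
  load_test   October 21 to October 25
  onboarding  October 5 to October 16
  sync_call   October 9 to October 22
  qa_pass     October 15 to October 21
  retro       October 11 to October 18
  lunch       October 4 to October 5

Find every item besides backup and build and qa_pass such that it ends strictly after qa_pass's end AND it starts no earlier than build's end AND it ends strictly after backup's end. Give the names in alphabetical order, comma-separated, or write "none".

Conditions: its end is strictly after qa_pass's end (X.end > October 21) AND its start is no earlier than build's end (X.start >= October 17) AND its end is strictly after backup's end (X.end > October 23).
audit: end October 19 > October 21? ✗; start October 12 >= October 17? ✗; end October 19 > October 23? ✗ → no.
load_test: end October 25 > October 21? ✓; start October 21 >= October 17? ✓; end October 25 > October 23? ✓ → yes.
lunch: end October 5 > October 21? ✗; start October 4 >= October 17? ✗; end October 5 > October 23? ✗ → no.
onboarding: end October 16 > October 21? ✗; start October 5 >= October 17? ✗; end October 16 > October 23? ✗ → no.
retro: end October 18 > October 21? ✗; start October 11 >= October 17? ✗; end October 18 > October 23? ✗ → no.
soundcheck: end October 24 > October 21? ✓; start October 21 >= October 17? ✓; end October 24 > October 23? ✓ → yes.
sync_call: end October 22 > October 21? ✓; start October 9 >= October 17? ✗; end October 22 > October 23? ✗ → no.
Result: load_test, soundcheck.

load_test, soundcheck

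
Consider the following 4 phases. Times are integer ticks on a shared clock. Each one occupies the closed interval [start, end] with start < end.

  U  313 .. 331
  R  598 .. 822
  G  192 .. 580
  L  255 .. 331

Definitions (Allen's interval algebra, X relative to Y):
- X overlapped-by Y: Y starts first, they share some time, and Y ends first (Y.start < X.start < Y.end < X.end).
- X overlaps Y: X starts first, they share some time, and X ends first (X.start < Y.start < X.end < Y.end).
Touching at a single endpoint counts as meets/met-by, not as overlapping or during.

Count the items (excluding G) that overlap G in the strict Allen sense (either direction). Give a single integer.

0

Target G = [192, 580].
L [255, 331] → during → no.
R [598, 822] → after → no.
U [313, 331] → during → no.
Total: 0.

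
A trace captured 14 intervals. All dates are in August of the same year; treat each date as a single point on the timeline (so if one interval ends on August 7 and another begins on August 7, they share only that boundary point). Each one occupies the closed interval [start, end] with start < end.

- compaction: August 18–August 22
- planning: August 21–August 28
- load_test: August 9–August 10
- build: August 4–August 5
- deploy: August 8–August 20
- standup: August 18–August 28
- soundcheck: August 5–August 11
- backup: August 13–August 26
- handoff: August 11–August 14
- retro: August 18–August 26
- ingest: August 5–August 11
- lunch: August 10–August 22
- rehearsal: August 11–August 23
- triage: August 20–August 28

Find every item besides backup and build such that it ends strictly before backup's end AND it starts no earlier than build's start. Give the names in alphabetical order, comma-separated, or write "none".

Conditions: its end is strictly before backup's end (X.end < August 26) AND its start is no earlier than build's start (X.start >= August 4).
compaction: end August 22 < August 26? ✓; start August 18 >= August 4? ✓ → yes.
deploy: end August 20 < August 26? ✓; start August 8 >= August 4? ✓ → yes.
handoff: end August 14 < August 26? ✓; start August 11 >= August 4? ✓ → yes.
ingest: end August 11 < August 26? ✓; start August 5 >= August 4? ✓ → yes.
load_test: end August 10 < August 26? ✓; start August 9 >= August 4? ✓ → yes.
lunch: end August 22 < August 26? ✓; start August 10 >= August 4? ✓ → yes.
planning: end August 28 < August 26? ✗; start August 21 >= August 4? ✓ → no.
rehearsal: end August 23 < August 26? ✓; start August 11 >= August 4? ✓ → yes.
retro: end August 26 < August 26? ✗; start August 18 >= August 4? ✓ → no.
soundcheck: end August 11 < August 26? ✓; start August 5 >= August 4? ✓ → yes.
standup: end August 28 < August 26? ✗; start August 18 >= August 4? ✓ → no.
triage: end August 28 < August 26? ✗; start August 20 >= August 4? ✓ → no.
Result: compaction, deploy, handoff, ingest, load_test, lunch, rehearsal, soundcheck.

compaction, deploy, handoff, ingest, load_test, lunch, rehearsal, soundcheck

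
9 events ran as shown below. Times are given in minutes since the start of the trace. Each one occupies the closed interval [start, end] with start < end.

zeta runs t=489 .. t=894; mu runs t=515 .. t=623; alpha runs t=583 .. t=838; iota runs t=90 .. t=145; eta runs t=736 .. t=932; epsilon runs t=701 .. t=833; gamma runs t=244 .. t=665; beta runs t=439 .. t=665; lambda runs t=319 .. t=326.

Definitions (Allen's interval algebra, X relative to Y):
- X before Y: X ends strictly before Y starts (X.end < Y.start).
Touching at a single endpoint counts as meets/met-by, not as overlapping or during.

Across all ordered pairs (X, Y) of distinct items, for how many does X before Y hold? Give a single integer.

Checking all 72 ordered pairs for relation 'before'; matching pairs in alphabetical order:
(beta, epsilon): beta before epsilon ✓
(beta, eta): beta before eta ✓
(gamma, epsilon): gamma before epsilon ✓
(gamma, eta): gamma before eta ✓
(iota, alpha): iota before alpha ✓
(iota, beta): iota before beta ✓
(iota, epsilon): iota before epsilon ✓
(iota, eta): iota before eta ✓
(iota, gamma): iota before gamma ✓
(iota, lambda): iota before lambda ✓
(iota, mu): iota before mu ✓
(iota, zeta): iota before zeta ✓
(lambda, alpha): lambda before alpha ✓
(lambda, beta): lambda before beta ✓
(lambda, epsilon): lambda before epsilon ✓
(lambda, eta): lambda before eta ✓
(lambda, mu): lambda before mu ✓
(lambda, zeta): lambda before zeta ✓
(mu, epsilon): mu before epsilon ✓
(mu, eta): mu before eta ✓
Count: 20.

20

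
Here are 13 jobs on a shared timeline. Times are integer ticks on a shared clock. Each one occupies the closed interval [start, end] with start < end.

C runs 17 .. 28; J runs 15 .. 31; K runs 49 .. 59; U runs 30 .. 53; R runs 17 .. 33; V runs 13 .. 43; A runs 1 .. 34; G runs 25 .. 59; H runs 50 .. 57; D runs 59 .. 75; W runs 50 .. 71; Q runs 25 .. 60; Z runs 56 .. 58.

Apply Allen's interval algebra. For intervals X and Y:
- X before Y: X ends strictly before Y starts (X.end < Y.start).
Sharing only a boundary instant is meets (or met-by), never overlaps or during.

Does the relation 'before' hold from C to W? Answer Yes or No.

C = [17, 28], W = [50, 71].
Actual relation of C to W: before.
Asked whether 'before' holds → Yes.

Yes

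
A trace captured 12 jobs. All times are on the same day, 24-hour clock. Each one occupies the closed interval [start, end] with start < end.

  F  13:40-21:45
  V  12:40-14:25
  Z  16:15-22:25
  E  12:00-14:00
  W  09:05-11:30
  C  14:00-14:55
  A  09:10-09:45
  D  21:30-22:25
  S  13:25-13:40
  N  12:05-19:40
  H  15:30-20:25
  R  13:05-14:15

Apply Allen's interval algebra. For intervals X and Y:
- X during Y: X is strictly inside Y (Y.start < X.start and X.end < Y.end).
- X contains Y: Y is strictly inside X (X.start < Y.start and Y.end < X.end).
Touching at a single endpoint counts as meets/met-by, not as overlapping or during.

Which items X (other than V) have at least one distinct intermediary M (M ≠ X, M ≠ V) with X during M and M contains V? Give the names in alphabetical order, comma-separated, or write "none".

Target V = [12:40, 14:25].
Intermediaries M with M contains V: N.
Via N — items with X during N: C, R, S.
Union: C, R, S.

C, R, S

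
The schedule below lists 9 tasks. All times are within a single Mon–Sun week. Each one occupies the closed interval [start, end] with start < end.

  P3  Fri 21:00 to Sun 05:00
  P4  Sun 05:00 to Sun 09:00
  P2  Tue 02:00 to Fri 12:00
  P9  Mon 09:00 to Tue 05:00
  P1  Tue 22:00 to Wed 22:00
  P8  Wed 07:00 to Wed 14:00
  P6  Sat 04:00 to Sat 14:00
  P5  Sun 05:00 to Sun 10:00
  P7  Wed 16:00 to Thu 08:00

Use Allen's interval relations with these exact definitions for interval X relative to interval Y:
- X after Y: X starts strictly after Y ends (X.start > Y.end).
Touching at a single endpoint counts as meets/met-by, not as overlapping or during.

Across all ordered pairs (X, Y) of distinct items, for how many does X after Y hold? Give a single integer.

26

Checking all 72 ordered pairs for relation 'after'; matching pairs in alphabetical order:
(P1, P9): P1 after P9 ✓
(P3, P1): P3 after P1 ✓
(P3, P2): P3 after P2 ✓
(P3, P7): P3 after P7 ✓
(P3, P8): P3 after P8 ✓
(P3, P9): P3 after P9 ✓
(P4, P1): P4 after P1 ✓
(P4, P2): P4 after P2 ✓
(P4, P6): P4 after P6 ✓
(P4, P7): P4 after P7 ✓
(P4, P8): P4 after P8 ✓
(P4, P9): P4 after P9 ✓
(P5, P1): P5 after P1 ✓
(P5, P2): P5 after P2 ✓
(P5, P6): P5 after P6 ✓
(P5, P7): P5 after P7 ✓
(P5, P8): P5 after P8 ✓
(P5, P9): P5 after P9 ✓
(P6, P1): P6 after P1 ✓
(P6, P2): P6 after P2 ✓
(P6, P7): P6 after P7 ✓
(P6, P8): P6 after P8 ✓
(P6, P9): P6 after P9 ✓
(P7, P8): P7 after P8 ✓
... plus 2 further pairs not listed.
Count: 26.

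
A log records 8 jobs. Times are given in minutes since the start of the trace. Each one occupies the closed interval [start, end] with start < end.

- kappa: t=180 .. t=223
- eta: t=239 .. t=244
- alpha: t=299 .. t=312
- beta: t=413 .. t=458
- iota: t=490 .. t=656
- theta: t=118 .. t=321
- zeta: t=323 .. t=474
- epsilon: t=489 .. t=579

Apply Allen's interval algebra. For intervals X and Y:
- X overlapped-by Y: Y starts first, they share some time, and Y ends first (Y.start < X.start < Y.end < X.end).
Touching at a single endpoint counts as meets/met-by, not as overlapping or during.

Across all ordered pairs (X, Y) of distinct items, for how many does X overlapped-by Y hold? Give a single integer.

Checking all 56 ordered pairs for relation 'overlapped-by'; matching pairs in alphabetical order:
(iota, epsilon): iota overlapped-by epsilon ✓
Count: 1.

1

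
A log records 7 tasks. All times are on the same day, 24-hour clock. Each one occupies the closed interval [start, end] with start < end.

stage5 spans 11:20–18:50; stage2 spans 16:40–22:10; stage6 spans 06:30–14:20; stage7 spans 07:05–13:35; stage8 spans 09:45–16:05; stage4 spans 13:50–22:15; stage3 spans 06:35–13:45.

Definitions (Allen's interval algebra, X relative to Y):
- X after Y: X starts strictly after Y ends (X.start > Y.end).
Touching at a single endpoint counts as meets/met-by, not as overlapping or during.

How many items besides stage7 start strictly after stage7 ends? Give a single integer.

2

Target stage7 = [07:05, 13:35].
stage2 [16:40, 22:10] → after → counts.
stage3 [06:35, 13:45] → contains → no.
stage4 [13:50, 22:15] → after → counts.
stage5 [11:20, 18:50] → overlapped-by → no.
stage6 [06:30, 14:20] → contains → no.
stage8 [09:45, 16:05] → overlapped-by → no.
Total: 2.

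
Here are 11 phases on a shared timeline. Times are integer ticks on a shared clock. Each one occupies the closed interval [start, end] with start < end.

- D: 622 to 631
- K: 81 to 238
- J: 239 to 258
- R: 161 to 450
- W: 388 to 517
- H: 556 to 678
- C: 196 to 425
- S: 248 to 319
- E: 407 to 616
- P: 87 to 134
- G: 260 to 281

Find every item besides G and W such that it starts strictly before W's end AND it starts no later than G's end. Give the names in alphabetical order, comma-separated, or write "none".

Conditions: its start is strictly before W's end (X.start < 517) AND its start is no later than G's end (X.start <= 281).
C: start 196 < 517? ✓; start 196 <= 281? ✓ → yes.
D: start 622 < 517? ✗; start 622 <= 281? ✗ → no.
E: start 407 < 517? ✓; start 407 <= 281? ✗ → no.
H: start 556 < 517? ✗; start 556 <= 281? ✗ → no.
J: start 239 < 517? ✓; start 239 <= 281? ✓ → yes.
K: start 81 < 517? ✓; start 81 <= 281? ✓ → yes.
P: start 87 < 517? ✓; start 87 <= 281? ✓ → yes.
R: start 161 < 517? ✓; start 161 <= 281? ✓ → yes.
S: start 248 < 517? ✓; start 248 <= 281? ✓ → yes.
Result: C, J, K, P, R, S.

C, J, K, P, R, S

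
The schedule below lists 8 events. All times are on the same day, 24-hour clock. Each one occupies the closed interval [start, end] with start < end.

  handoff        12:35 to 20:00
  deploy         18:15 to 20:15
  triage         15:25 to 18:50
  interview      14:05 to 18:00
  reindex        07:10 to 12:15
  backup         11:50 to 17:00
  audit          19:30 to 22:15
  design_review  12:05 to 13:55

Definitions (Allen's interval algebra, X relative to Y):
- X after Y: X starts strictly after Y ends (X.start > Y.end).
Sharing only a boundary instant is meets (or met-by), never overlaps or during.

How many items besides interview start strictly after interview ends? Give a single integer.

Target interview = [14:05, 18:00].
audit [19:30, 22:15] → after → counts.
backup [11:50, 17:00] → overlaps → no.
deploy [18:15, 20:15] → after → counts.
design_review [12:05, 13:55] → before → no.
handoff [12:35, 20:00] → contains → no.
reindex [07:10, 12:15] → before → no.
triage [15:25, 18:50] → overlapped-by → no.
Total: 2.

2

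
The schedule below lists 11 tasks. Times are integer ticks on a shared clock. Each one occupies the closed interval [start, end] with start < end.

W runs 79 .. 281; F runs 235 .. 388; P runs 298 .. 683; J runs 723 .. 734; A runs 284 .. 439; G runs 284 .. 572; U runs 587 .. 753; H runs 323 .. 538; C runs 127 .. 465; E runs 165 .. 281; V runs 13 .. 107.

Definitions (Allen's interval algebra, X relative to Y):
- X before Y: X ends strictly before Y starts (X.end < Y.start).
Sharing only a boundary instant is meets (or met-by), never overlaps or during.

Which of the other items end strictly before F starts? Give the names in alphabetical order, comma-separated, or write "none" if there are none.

V

Target F = [235, 388].
A [284, 439] → overlapped-by → no.
C [127, 465] → contains → no.
E [165, 281] → overlaps → no.
G [284, 572] → overlapped-by → no.
H [323, 538] → overlapped-by → no.
J [723, 734] → after → no.
P [298, 683] → overlapped-by → no.
U [587, 753] → after → no.
V [13, 107] → before → yes.
W [79, 281] → overlaps → no.
Result: V.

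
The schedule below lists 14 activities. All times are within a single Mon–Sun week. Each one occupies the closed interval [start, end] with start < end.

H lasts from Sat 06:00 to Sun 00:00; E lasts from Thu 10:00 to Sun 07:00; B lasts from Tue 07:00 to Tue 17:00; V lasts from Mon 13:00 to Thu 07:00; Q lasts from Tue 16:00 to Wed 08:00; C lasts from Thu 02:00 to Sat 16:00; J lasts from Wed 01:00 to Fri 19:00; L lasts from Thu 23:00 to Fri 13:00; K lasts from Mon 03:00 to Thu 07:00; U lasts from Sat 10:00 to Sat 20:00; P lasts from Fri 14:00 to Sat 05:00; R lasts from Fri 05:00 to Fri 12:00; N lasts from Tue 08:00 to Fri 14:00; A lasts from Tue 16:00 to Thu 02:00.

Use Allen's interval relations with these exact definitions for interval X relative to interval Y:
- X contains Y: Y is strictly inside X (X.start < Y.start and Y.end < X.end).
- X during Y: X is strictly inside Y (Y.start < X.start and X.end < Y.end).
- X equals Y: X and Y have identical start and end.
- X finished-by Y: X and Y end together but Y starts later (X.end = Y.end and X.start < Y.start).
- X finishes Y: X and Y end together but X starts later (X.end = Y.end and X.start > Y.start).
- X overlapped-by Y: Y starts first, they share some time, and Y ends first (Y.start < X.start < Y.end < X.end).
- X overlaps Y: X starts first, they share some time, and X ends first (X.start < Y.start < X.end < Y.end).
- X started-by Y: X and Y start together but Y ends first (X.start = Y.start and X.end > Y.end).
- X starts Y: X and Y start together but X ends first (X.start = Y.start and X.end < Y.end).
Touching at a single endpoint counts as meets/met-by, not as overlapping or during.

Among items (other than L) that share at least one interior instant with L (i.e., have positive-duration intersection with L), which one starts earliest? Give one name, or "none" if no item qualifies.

N

Target L = [Thu 23:00, Fri 13:00].
A [Tue 16:00, Thu 02:00] → before → excluded.
B [Tue 07:00, Tue 17:00] → before → excluded.
C [Thu 02:00, Sat 16:00] → contains → candidate.
E [Thu 10:00, Sun 07:00] → contains → candidate.
H [Sat 06:00, Sun 00:00] → after → excluded.
J [Wed 01:00, Fri 19:00] → contains → candidate.
K [Mon 03:00, Thu 07:00] → before → excluded.
N [Tue 08:00, Fri 14:00] → contains → candidate.
P [Fri 14:00, Sat 05:00] → after → excluded.
Q [Tue 16:00, Wed 08:00] → before → excluded.
R [Fri 05:00, Fri 12:00] → during → candidate.
U [Sat 10:00, Sat 20:00] → after → excluded.
V [Mon 13:00, Thu 07:00] → before → excluded.
Among candidates, earliest start is Tue 08:00 → N.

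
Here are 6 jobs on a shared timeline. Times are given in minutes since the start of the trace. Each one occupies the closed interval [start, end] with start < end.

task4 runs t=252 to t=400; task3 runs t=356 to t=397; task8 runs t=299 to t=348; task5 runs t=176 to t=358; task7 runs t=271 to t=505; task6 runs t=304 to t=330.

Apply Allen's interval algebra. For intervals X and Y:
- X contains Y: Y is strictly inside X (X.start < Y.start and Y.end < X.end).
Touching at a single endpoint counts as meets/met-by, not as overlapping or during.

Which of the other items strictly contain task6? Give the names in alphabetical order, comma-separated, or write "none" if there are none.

Target task6 = [t=304, t=330].
task3 [t=356, t=397] → after → no.
task4 [t=252, t=400] → contains → yes.
task5 [t=176, t=358] → contains → yes.
task7 [t=271, t=505] → contains → yes.
task8 [t=299, t=348] → contains → yes.
Result: task4, task5, task7, task8.

task4, task5, task7, task8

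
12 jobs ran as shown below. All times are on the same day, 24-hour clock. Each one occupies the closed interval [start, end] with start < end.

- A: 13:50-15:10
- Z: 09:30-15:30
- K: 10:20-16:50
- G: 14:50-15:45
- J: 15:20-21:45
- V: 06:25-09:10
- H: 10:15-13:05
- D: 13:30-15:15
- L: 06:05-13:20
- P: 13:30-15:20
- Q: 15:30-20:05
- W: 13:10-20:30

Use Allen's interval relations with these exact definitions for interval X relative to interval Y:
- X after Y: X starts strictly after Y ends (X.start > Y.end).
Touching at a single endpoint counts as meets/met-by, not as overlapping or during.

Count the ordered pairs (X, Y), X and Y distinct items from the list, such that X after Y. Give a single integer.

Checking all 132 ordered pairs for relation 'after'; matching pairs in alphabetical order:
(A, H): A after H ✓
(A, L): A after L ✓
(A, V): A after V ✓
(D, H): D after H ✓
(D, L): D after L ✓
(D, V): D after V ✓
(G, H): G after H ✓
(G, L): G after L ✓
(G, V): G after V ✓
(H, V): H after V ✓
(J, A): J after A ✓
(J, D): J after D ✓
(J, H): J after H ✓
(J, L): J after L ✓
(J, V): J after V ✓
(K, V): K after V ✓
(P, H): P after H ✓
(P, L): P after L ✓
(P, V): P after V ✓
(Q, A): Q after A ✓
(Q, D): Q after D ✓
(Q, H): Q after H ✓
(Q, L): Q after L ✓
(Q, P): Q after P ✓
... plus 4 further pairs not listed.
Count: 28.

28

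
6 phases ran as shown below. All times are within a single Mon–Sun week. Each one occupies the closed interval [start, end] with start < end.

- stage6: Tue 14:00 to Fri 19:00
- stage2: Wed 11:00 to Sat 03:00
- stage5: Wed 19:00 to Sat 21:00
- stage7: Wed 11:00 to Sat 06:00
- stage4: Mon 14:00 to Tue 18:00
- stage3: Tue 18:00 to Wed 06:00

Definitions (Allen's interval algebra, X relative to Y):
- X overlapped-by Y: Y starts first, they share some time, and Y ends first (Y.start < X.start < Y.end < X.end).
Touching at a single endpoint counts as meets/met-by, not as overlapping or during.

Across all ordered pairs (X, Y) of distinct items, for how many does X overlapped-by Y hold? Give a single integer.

6

Checking all 30 ordered pairs for relation 'overlapped-by'; matching pairs in alphabetical order:
(stage2, stage6): stage2 overlapped-by stage6 ✓
(stage5, stage2): stage5 overlapped-by stage2 ✓
(stage5, stage6): stage5 overlapped-by stage6 ✓
(stage5, stage7): stage5 overlapped-by stage7 ✓
(stage6, stage4): stage6 overlapped-by stage4 ✓
(stage7, stage6): stage7 overlapped-by stage6 ✓
Count: 6.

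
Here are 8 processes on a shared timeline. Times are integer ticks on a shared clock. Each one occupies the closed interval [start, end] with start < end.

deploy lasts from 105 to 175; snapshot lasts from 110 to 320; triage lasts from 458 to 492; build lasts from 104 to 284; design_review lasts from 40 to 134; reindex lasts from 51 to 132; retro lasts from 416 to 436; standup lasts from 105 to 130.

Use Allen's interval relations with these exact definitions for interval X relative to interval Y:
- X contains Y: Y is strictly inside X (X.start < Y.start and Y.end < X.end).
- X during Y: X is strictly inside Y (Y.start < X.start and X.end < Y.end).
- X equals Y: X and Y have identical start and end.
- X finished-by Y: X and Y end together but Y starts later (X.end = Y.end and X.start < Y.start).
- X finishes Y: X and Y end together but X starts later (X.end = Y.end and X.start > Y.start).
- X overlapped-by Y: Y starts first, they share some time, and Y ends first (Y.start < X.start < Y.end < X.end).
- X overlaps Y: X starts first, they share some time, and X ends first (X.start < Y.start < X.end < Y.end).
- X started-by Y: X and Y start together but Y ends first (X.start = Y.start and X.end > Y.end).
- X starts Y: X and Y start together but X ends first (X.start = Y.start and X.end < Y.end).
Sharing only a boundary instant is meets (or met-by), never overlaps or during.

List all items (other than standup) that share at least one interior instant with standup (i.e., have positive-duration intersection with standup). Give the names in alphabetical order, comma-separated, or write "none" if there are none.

build, deploy, design_review, reindex, snapshot

Target standup = [105, 130].
build [104, 284] → contains → yes.
deploy [105, 175] → started-by → yes.
design_review [40, 134] → contains → yes.
reindex [51, 132] → contains → yes.
retro [416, 436] → after → no.
snapshot [110, 320] → overlapped-by → yes.
triage [458, 492] → after → no.
Result: build, deploy, design_review, reindex, snapshot.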